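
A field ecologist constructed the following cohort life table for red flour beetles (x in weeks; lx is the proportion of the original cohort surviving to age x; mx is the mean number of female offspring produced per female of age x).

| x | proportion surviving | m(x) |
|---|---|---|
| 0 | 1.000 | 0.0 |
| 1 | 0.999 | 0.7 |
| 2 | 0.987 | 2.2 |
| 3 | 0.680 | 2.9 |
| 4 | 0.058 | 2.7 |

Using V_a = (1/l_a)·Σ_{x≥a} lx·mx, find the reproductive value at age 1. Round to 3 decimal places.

5.004

lx·mx for x ≥ 1: 0.6993, 2.1714, 1.972, 0.1566 → sum = 4.9993
V_1 = 4.9993 / l_1 = 4.9993 / 0.999 = 5.004304… → 5.004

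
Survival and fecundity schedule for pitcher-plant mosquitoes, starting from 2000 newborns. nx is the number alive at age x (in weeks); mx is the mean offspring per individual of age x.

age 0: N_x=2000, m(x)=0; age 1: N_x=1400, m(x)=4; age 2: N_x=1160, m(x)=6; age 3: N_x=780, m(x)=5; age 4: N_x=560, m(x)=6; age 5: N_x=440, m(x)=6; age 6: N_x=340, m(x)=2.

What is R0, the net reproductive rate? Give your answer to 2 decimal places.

11.57

lx = nx/n0 = nx/2000: 1, 0.7, 0.58, 0.39, 0.28, 0.22, 0.17
lx·mx by age: 0, 2.8, 3.48, 1.95, 1.68, 1.32, 0.34
R0 = Σ lx·mx = 11.57 → 11.57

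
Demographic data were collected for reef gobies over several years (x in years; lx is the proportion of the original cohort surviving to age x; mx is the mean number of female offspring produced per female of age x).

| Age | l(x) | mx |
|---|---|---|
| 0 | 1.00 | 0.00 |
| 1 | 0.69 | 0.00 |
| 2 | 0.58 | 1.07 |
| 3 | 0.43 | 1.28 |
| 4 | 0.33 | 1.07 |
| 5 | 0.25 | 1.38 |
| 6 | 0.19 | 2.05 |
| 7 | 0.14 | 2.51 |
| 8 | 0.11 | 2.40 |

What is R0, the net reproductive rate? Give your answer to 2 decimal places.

lx·mx by age: 0, 0, 0.6206, 0.5504, 0.3531, 0.345, 0.3895, 0.3514, 0.264
R0 = Σ lx·mx = 2.874 → 2.87

2.87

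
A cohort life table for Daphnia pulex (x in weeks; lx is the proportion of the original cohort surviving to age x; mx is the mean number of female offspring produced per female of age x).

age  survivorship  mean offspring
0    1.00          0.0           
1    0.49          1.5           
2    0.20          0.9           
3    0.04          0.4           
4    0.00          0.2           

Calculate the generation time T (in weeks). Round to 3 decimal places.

1.228

lx·mx: 0, 0.735, 0.18, 0.016, 0 → R0 = 0.931
x·lx·mx: 0, 0.735, 0.36, 0.048, 0 → Σ = 1.143
T = 1.143 / 0.931 = 1.227712… → 1.228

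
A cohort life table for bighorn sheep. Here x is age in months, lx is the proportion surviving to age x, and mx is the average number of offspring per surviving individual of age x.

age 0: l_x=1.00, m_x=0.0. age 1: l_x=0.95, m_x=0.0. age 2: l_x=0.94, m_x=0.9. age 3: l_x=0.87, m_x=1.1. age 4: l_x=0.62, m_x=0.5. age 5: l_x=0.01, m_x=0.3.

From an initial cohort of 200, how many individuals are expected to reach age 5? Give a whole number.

2

Expected survivors = N0 · l_5 = 200 × 0.01 = 2 → 2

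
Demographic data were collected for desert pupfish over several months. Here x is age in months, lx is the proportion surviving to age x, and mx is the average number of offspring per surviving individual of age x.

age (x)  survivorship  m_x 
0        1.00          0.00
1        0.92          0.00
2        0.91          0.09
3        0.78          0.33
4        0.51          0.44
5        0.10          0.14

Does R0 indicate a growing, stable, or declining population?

R0 = Σ lx·mx = 0 + 0 + 0.0819 + 0.2574 + 0.2244 + 0.014 = 0.5777
R0 < 1, so the population is declining.

declining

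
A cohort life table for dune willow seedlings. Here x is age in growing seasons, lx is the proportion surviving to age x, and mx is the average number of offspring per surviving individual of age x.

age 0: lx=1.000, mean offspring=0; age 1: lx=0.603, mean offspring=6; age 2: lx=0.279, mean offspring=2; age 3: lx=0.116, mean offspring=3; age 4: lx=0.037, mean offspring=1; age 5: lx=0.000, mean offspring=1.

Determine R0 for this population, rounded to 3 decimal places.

4.561

lx·mx by age: 0, 3.618, 0.558, 0.348, 0.037, 0
R0 = Σ lx·mx = 4.561 → 4.561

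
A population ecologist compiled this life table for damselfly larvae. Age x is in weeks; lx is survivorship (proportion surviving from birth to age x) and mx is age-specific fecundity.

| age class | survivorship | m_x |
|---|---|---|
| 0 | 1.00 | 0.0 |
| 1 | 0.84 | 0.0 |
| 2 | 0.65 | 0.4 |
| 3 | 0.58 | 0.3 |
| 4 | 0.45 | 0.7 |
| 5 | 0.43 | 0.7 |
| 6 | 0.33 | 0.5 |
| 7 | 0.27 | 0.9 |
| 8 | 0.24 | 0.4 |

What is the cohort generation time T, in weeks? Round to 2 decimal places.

lx·mx: 0, 0, 0.26, 0.174, 0.315, 0.301, 0.165, 0.243, 0.096 → R0 = 1.554
x·lx·mx: 0, 0, 0.52, 0.522, 1.26, 1.505, 0.99, 1.701, 0.768 → Σ = 7.266
T = 7.266 / 1.554 = 4.675676… → 4.68

4.68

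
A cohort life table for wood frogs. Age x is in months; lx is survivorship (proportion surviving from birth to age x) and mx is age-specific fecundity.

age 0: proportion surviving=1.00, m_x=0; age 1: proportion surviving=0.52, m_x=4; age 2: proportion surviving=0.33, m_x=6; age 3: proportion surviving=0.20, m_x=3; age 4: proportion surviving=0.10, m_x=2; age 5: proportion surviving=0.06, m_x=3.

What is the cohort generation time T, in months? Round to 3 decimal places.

lx·mx: 0, 2.08, 1.98, 0.6, 0.2, 0.18 → R0 = 5.04
x·lx·mx: 0, 2.08, 3.96, 1.8, 0.8, 0.9 → Σ = 9.54
T = 9.54 / 5.04 = 1.892857… → 1.893

1.893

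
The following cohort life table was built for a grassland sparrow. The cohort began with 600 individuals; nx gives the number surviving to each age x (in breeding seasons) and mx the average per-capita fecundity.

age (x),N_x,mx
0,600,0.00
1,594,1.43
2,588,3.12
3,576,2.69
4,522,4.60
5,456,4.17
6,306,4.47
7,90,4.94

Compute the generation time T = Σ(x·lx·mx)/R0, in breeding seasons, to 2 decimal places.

3.83

lx = nx/n0 = nx/600: 1, 0.99, 0.98, 0.96, 0.87, 0.76, 0.51, 0.15
lx·mx: 0, 1.4157, 3.0576, 2.5824, 4.002, 3.1692, 2.2797, 0.741 → R0 = 17.2476
x·lx·mx: 0, 1.4157, 6.1152, 7.7472, 16.008, 15.846, 13.6782, 5.187 → Σ = 65.9973
T = 65.9973 / 17.2476 = 3.826463… → 3.83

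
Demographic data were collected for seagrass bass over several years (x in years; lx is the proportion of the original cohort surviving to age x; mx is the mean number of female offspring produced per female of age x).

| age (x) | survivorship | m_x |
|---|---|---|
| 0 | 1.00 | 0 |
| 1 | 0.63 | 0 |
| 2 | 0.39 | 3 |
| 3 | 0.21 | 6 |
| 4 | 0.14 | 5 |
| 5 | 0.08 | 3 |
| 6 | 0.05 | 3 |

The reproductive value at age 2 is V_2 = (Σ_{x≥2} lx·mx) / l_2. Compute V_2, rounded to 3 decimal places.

9.026

lx·mx for x ≥ 2: 1.17, 1.26, 0.7, 0.24, 0.15 → sum = 3.52
V_2 = 3.52 / l_2 = 3.52 / 0.39 = 9.025641… → 9.026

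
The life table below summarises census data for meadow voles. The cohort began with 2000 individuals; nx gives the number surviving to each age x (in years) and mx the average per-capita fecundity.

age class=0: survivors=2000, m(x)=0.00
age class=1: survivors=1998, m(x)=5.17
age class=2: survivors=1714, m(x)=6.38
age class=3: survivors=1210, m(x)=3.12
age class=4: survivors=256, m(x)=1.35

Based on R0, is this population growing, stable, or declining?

growing

lx = nx/n0 = nx/2000: 1, 0.999, 0.857, 0.605, 0.128
R0 = Σ lx·mx = 0 + 5.16483 + 5.46766 + 1.8876 + 0.1728 = 12.69289
R0 > 1, so the population is growing.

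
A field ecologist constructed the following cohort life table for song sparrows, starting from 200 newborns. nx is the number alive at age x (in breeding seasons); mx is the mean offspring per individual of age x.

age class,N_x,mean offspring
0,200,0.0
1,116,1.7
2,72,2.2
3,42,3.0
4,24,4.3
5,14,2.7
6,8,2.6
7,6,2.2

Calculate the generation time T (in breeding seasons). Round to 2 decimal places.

2.61

lx = nx/n0 = nx/200: 1, 0.58, 0.36, 0.21, 0.12, 0.07, 0.04, 0.03
lx·mx: 0, 0.986, 0.792, 0.63, 0.516, 0.189, 0.104, 0.066 → R0 = 3.283
x·lx·mx: 0, 0.986, 1.584, 1.89, 2.064, 0.945, 0.624, 0.462 → Σ = 8.555
T = 8.555 / 3.283 = 2.605848… → 2.61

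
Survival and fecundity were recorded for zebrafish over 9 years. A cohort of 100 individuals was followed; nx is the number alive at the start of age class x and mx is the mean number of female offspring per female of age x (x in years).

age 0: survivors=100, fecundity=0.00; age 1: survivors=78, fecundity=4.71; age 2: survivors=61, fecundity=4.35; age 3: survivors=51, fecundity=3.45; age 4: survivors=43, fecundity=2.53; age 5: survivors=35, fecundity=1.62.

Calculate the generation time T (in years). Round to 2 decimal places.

lx = nx/n0 = nx/100: 1, 0.78, 0.61, 0.51, 0.43, 0.35
lx·mx: 0, 3.6738, 2.6535, 1.7595, 1.0879, 0.567 → R0 = 9.7417
x·lx·mx: 0, 3.6738, 5.307, 5.2785, 4.3516, 2.835 → Σ = 21.4459
T = 21.4459 / 9.7417 = 2.201454… → 2.20

2.20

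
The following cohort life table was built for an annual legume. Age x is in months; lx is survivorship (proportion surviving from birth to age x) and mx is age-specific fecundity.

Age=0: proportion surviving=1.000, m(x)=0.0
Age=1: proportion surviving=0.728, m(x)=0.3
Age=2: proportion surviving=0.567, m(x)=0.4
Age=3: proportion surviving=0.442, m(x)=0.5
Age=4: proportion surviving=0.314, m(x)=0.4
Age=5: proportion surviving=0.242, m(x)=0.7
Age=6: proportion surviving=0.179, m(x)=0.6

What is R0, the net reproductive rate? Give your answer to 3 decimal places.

lx·mx by age: 0, 0.2184, 0.2268, 0.221, 0.1256, 0.1694, 0.1074
R0 = Σ lx·mx = 1.0686 → 1.069

1.069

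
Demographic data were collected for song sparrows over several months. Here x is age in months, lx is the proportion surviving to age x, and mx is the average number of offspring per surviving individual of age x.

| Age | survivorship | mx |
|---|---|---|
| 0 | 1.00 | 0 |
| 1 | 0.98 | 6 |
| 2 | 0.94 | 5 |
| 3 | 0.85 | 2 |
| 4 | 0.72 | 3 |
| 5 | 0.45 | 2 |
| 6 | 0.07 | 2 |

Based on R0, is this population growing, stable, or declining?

growing

R0 = Σ lx·mx = 0 + 5.88 + 4.7 + 1.7 + 2.16 + 0.9 + 0.14 = 15.48
R0 > 1, so the population is growing.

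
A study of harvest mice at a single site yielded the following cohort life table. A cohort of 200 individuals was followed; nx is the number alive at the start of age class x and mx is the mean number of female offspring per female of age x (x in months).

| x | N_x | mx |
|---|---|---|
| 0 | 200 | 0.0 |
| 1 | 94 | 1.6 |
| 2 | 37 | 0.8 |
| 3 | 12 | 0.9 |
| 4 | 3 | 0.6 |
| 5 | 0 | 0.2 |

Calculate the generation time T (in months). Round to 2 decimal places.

lx = nx/n0 = nx/200: 1, 0.47, 0.185, 0.06, 0.015, 0
lx·mx: 0, 0.752, 0.148, 0.054, 0.009, 0 → R0 = 0.963
x·lx·mx: 0, 0.752, 0.296, 0.162, 0.036, 0 → Σ = 1.246
T = 1.246 / 0.963 = 1.293873… → 1.29

1.29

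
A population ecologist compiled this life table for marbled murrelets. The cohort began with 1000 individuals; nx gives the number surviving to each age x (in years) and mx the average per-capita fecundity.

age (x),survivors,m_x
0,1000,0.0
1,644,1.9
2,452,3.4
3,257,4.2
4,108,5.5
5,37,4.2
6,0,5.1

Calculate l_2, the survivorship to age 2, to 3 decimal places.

l_2 = n_2/n_0 = 452/1000 = 0.452 → 0.452

0.452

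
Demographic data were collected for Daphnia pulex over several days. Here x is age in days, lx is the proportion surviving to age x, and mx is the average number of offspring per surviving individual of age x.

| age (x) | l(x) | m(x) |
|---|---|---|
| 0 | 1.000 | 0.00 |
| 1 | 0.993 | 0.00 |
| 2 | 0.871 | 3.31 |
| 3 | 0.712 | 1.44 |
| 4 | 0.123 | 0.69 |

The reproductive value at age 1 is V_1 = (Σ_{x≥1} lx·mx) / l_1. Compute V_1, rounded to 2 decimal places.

lx·mx for x ≥ 1: 0, 2.88301, 1.02528, 0.08487 → sum = 3.99316
V_1 = 3.99316 / l_1 = 3.99316 / 0.993 = 4.021309… → 4.02

4.02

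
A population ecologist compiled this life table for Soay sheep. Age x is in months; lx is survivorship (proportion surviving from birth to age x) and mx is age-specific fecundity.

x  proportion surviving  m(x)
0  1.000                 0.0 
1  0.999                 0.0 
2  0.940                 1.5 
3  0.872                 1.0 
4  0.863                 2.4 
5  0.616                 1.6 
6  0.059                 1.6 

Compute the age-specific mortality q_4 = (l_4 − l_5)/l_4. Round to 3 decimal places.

q_4 = (l_4 − l_5) / l_4 = (0.863 − 0.616) / 0.863
     = 0.247 / 0.863 = 0.286211… → 0.286

0.286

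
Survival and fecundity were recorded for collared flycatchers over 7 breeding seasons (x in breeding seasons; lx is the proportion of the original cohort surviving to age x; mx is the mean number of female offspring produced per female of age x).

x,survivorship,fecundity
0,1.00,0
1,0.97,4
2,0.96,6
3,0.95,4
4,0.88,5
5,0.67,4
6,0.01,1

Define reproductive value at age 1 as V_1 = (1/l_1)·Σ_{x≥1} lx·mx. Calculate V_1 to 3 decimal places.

21.165

lx·mx for x ≥ 1: 3.88, 5.76, 3.8, 4.4, 2.68, 0.01 → sum = 20.53
V_1 = 20.53 / l_1 = 20.53 / 0.97 = 21.164948… → 21.165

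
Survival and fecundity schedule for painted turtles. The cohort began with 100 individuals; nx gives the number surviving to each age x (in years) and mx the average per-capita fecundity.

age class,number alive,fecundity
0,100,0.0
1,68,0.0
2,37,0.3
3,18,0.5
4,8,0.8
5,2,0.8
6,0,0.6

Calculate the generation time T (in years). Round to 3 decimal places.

lx = nx/n0 = nx/100: 1, 0.68, 0.37, 0.18, 0.08, 0.02, 0
lx·mx: 0, 0, 0.111, 0.09, 0.064, 0.016, 0 → R0 = 0.281
x·lx·mx: 0, 0, 0.222, 0.27, 0.256, 0.08, 0 → Σ = 0.828
T = 0.828 / 0.281 = 2.946619… → 2.947

2.947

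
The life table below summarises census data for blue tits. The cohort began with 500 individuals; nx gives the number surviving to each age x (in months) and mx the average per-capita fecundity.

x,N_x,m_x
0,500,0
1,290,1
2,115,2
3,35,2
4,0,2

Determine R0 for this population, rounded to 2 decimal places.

1.18

lx = nx/n0 = nx/500: 1, 0.58, 0.23, 0.07, 0
lx·mx by age: 0, 0.58, 0.46, 0.14, 0
R0 = Σ lx·mx = 1.18 → 1.18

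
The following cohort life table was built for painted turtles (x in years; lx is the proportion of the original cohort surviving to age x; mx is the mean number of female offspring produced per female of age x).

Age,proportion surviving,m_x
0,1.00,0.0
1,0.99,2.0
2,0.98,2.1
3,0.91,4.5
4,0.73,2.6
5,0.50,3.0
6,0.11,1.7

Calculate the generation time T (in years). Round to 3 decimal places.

2.952

lx·mx: 0, 1.98, 2.058, 4.095, 1.898, 1.5, 0.187 → R0 = 11.718
x·lx·mx: 0, 1.98, 4.116, 12.285, 7.592, 7.5, 1.122 → Σ = 34.595
T = 34.595 / 11.718 = 2.952296… → 2.952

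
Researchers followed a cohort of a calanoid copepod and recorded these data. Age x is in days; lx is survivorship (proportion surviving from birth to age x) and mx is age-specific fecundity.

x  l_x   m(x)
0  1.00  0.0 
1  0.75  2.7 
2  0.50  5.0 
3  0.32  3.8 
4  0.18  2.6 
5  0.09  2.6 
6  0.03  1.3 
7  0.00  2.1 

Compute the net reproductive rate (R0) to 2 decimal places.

6.48

lx·mx by age: 0, 2.025, 2.5, 1.216, 0.468, 0.234, 0.039, 0
R0 = Σ lx·mx = 6.482 → 6.48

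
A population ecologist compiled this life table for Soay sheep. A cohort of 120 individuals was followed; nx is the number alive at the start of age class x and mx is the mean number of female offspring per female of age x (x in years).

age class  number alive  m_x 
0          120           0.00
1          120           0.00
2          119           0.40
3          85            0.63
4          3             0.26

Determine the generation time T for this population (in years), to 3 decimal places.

lx = nx/n0 = nx/120: 1, 1, 0.99167…, 0.70833…, 0.025
lx·mx: 0, 0, 0.396667…, 0.44625…, 0.0065 → R0 = 0.849417…
x·lx·mx: 0, 0, 0.793333…, 1.33875…, 0.026 → Σ = 2.158083…
T = 2.158083… / 0.849417… = 2.540665… → 2.541

2.541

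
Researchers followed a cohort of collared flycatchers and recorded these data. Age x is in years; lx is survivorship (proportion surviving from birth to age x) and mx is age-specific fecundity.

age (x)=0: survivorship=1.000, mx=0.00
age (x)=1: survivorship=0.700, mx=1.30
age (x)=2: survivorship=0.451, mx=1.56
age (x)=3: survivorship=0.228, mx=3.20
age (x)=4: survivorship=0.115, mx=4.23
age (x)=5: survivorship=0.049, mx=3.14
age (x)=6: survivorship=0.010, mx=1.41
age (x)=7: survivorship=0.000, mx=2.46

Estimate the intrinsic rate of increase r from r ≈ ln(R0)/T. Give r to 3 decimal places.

R0 = Σ lx·mx = 0 + 0.91 + 0.70356 + 0.7296 + 0.48645 + 0.15386 + 0.0141 + 0 = 2.99757
Σ x·lx·mx = 7.30562; T = 7.30562/2.99757 = 2.43718…
r ≈ ln(R0)/T = ln(2.99757)/2.43718… = 0.45044… → 0.450

0.450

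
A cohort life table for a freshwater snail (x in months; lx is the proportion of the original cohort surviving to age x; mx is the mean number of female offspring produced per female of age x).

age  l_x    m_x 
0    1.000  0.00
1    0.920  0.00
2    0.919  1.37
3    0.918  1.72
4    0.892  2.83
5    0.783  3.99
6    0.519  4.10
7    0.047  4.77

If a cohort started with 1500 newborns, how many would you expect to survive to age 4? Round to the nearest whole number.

1338

Expected survivors = N0 · l_4 = 1500 × 0.892 = 1338 → 1338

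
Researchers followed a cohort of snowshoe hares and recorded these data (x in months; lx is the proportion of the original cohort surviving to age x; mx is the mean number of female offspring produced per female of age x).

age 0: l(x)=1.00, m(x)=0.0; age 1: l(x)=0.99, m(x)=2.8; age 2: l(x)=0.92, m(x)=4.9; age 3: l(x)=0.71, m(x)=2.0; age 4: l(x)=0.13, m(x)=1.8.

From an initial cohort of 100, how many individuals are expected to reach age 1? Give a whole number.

99

Expected survivors = N0 · l_1 = 100 × 0.99 = 99 → 99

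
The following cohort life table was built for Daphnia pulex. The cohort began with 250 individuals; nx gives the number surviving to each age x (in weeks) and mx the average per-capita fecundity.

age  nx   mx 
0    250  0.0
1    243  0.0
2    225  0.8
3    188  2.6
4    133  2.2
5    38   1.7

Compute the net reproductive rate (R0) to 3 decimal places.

lx = nx/n0 = nx/250: 1, 0.972, 0.9, 0.752, 0.532, 0.152
lx·mx by age: 0, 0, 0.72, 1.9552, 1.1704, 0.2584
R0 = Σ lx·mx = 4.104 → 4.104

4.104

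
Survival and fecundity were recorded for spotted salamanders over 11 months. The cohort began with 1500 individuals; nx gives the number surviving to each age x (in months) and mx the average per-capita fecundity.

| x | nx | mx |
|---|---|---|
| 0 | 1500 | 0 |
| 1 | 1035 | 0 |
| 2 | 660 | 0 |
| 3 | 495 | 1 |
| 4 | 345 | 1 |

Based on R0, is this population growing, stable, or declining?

lx = nx/n0 = nx/1500: 1, 0.69, 0.44, 0.33, 0.23
R0 = Σ lx·mx = 0 + 0 + 0 + 0.33 + 0.23 = 0.56
R0 < 1, so the population is declining.

declining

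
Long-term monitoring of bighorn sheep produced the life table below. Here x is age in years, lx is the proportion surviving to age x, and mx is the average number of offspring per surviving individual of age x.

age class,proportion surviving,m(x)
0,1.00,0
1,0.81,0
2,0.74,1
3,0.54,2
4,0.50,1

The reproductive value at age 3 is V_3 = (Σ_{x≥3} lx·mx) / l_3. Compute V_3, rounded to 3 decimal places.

2.926

lx·mx for x ≥ 3: 1.08, 0.5 → sum = 1.58
V_3 = 1.58 / l_3 = 1.58 / 0.54 = 2.925926… → 2.926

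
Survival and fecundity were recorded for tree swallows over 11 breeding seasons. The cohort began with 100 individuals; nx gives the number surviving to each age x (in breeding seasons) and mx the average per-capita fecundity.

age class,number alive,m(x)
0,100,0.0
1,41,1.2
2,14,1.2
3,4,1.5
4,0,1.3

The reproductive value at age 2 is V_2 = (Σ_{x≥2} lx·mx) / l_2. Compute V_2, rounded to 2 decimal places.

1.63

lx = nx/n0 = nx/100: 1, 0.41, 0.14, 0.04, 0
lx·mx for x ≥ 2: 0.168, 0.06, 0 → sum = 0.228
V_2 = 0.228 / l_2 = 0.228 / 0.14 = 1.628571… → 1.63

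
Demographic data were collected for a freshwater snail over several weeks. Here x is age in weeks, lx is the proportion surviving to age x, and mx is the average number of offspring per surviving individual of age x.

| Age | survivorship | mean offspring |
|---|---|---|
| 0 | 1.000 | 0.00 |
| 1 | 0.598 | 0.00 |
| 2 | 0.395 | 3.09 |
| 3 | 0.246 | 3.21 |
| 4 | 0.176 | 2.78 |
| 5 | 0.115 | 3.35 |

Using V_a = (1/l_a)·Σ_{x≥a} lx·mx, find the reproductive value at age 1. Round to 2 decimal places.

lx·mx for x ≥ 1: 0, 1.22055, 0.78966, 0.48928, 0.38525 → sum = 2.88474
V_1 = 2.88474 / l_1 = 2.88474 / 0.598 = 4.82398… → 4.82

4.82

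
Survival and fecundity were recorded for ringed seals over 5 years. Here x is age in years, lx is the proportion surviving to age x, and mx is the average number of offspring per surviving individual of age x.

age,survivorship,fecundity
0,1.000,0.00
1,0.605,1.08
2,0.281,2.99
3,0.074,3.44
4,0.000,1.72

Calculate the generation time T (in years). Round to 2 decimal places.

lx·mx: 0, 0.6534, 0.84019, 0.25456, 0 → R0 = 1.74815
x·lx·mx: 0, 0.6534, 1.68038, 0.76368, 0 → Σ = 3.09746
T = 3.09746 / 1.74815 = 1.77185… → 1.77

1.77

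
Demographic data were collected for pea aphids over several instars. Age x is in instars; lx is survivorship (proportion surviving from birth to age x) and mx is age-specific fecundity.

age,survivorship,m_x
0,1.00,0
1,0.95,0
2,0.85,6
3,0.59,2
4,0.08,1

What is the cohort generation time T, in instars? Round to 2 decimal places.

lx·mx: 0, 0, 5.1, 1.18, 0.08 → R0 = 6.36
x·lx·mx: 0, 0, 10.2, 3.54, 0.32 → Σ = 14.06
T = 14.06 / 6.36 = 2.210692… → 2.21

2.21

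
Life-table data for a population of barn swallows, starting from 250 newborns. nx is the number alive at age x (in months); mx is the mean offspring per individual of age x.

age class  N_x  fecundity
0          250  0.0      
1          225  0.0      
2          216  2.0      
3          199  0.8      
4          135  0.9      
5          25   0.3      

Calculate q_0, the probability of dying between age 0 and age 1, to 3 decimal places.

lx = nx/n0 = nx/250: 1, 0.9, 0.864, 0.796, 0.54, 0.1
q_0 = (l_0 − l_1) / l_0 = (1 − 0.9) / 1
     = 0.1 / 1 = 0.1 → 0.100

0.100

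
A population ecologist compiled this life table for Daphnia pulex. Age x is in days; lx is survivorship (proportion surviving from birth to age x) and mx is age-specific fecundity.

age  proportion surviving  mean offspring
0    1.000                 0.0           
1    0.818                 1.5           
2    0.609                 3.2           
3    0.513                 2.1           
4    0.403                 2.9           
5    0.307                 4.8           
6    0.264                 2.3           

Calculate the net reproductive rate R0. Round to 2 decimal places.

7.50

lx·mx by age: 0, 1.227, 1.9488, 1.0773, 1.1687, 1.4736, 0.6072
R0 = Σ lx·mx = 7.5026 → 7.50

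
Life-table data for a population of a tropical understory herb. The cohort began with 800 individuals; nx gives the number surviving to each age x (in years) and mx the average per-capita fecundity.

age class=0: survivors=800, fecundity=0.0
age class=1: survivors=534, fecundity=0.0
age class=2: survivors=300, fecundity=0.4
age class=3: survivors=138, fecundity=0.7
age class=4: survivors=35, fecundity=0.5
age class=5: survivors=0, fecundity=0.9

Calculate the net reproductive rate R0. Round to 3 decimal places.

lx = nx/n0 = nx/800: 1, 0.6675, 0.375, 0.1725, 0.04375, 0
lx·mx by age: 0, 0, 0.15, 0.12075, 0.021875, 0
R0 = Σ lx·mx = 0.292625 → 0.293

0.293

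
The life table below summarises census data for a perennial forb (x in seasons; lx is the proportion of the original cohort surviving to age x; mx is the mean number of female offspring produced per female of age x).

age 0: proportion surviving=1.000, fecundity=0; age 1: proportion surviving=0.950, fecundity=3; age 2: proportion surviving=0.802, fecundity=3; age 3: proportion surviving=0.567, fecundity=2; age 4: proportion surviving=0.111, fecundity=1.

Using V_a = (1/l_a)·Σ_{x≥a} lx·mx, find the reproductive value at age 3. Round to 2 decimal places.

lx·mx for x ≥ 3: 1.134, 0.111 → sum = 1.245
V_3 = 1.245 / l_3 = 1.245 / 0.567 = 2.195767… → 2.20

2.20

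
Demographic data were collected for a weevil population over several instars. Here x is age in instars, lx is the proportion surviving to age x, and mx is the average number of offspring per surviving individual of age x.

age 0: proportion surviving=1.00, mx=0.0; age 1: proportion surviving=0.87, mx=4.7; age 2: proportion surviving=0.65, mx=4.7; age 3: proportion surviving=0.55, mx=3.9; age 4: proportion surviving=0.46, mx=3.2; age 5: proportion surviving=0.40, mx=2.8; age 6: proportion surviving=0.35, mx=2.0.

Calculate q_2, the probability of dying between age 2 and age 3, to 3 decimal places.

q_2 = (l_2 − l_3) / l_2 = (0.65 − 0.55) / 0.65
     = 0.1 / 0.65 = 0.153846… → 0.154

0.154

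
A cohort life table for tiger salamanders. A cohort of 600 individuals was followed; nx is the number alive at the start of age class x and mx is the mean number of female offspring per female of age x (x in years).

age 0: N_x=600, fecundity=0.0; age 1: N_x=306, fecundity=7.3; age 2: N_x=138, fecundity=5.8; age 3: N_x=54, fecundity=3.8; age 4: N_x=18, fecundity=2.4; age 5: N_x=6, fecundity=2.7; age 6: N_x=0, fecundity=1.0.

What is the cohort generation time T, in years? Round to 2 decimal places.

lx = nx/n0 = nx/600: 1, 0.51, 0.23, 0.09, 0.03, 0.01, 0
lx·mx: 0, 3.723, 1.334, 0.342, 0.072, 0.027, 0 → R0 = 5.498
x·lx·mx: 0, 3.723, 2.668, 1.026, 0.288, 0.135, 0 → Σ = 7.84
T = 7.84 / 5.498 = 1.425973… → 1.43

1.43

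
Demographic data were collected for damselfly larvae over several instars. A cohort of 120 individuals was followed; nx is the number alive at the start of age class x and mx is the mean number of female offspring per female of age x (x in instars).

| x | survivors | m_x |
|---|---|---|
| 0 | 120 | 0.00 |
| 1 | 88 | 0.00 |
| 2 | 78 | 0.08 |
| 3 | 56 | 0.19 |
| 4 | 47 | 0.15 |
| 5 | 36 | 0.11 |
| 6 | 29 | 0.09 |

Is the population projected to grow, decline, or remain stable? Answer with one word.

lx = nx/n0 = nx/120: 1, 0.73333…, 0.65, 0.46667…, 0.39167…, 0.3, 0.24167…
R0 = Σ lx·mx = 0 + 0 + 0.052 + 0.088667… + 0.05875… + 0.033 + 0.02175… = 0.254167…
R0 < 1, so the population is declining.

declining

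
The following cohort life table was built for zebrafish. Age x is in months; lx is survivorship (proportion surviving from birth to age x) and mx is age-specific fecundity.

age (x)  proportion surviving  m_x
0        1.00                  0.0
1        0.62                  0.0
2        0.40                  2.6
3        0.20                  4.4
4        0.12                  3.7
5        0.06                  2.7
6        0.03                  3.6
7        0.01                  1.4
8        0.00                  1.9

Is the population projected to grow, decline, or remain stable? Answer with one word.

R0 = Σ lx·mx = 0 + 0 + 1.04 + 0.88 + 0.444 + 0.162 + 0.108 + 0.014 + 0 = 2.648
R0 > 1, so the population is growing.

growing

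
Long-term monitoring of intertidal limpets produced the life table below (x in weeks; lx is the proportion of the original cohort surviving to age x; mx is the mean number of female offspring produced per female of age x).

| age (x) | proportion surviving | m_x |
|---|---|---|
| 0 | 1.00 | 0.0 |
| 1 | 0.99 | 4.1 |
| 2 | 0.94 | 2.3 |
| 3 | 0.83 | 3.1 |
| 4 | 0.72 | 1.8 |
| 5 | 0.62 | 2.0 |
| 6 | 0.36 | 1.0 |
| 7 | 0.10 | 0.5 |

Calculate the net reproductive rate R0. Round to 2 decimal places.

lx·mx by age: 0, 4.059, 2.162, 2.573, 1.296, 1.24, 0.36, 0.05
R0 = Σ lx·mx = 11.74 → 11.74

11.74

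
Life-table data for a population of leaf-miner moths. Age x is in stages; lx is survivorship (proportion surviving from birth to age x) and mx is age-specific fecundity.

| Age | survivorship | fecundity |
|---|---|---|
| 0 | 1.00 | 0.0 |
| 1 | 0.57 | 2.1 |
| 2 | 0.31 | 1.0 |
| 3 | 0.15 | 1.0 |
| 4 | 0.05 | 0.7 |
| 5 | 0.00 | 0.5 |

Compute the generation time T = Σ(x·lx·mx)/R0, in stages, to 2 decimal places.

lx·mx: 0, 1.197, 0.31, 0.15, 0.035, 0 → R0 = 1.692
x·lx·mx: 0, 1.197, 0.62, 0.45, 0.14, 0 → Σ = 2.407
T = 2.407 / 1.692 = 1.422577… → 1.42

1.42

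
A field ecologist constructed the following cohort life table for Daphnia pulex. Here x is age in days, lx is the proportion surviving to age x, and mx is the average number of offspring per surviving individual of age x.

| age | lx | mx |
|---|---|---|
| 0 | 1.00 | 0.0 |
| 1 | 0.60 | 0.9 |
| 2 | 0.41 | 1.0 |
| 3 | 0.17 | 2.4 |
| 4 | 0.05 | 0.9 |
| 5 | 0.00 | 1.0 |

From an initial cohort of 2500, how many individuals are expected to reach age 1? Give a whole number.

1500

Expected survivors = N0 · l_1 = 2500 × 0.60 = 1500 → 1500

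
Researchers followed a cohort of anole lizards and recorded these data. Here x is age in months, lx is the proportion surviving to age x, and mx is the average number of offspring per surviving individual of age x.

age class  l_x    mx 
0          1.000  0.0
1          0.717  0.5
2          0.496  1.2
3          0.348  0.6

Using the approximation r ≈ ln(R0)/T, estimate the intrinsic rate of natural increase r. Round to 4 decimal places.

R0 = Σ lx·mx = 0 + 0.3585 + 0.5952 + 0.2088 = 1.1625
Σ x·lx·mx = 2.1753; T = 2.1753/1.1625 = 1.87123…
r ≈ ln(R0)/T = ln(1.1625)/1.87123… = 0.080467… → 0.0805

0.0805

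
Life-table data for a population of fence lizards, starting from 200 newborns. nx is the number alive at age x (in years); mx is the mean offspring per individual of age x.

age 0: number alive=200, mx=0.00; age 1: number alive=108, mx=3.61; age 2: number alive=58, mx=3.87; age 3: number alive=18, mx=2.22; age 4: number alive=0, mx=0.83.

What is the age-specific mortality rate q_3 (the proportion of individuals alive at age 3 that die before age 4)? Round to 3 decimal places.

1.000

lx = nx/n0 = nx/200: 1, 0.54, 0.29, 0.09, 0
q_3 = (l_3 − l_4) / l_3 = (0.09 − 0) / 0.09
     = 0.09 / 0.09 = 1 → 1.000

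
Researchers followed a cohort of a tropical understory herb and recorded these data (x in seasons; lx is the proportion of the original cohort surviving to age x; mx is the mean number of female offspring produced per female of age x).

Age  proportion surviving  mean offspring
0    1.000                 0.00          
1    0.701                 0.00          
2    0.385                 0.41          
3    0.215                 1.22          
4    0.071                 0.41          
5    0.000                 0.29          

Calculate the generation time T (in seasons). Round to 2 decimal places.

lx·mx: 0, 0, 0.15785, 0.2623, 0.02911, 0 → R0 = 0.44926
x·lx·mx: 0, 0, 0.3157, 0.7869, 0.11644, 0 → Σ = 1.21904
T = 1.21904 / 0.44926 = 2.71344… → 2.71

2.71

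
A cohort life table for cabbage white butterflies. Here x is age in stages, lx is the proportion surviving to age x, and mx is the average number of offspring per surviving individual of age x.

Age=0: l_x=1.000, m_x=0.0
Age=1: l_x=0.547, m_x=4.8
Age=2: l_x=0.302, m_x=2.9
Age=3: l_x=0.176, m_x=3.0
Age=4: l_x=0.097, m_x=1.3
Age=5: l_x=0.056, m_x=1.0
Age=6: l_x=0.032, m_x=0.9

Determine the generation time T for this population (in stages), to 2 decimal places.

lx·mx: 0, 2.6256, 0.8758, 0.528, 0.1261, 0.056, 0.0288 → R0 = 4.2403
x·lx·mx: 0, 2.6256, 1.7516, 1.584, 0.5044, 0.28, 0.1728 → Σ = 6.9184
T = 6.9184 / 4.2403 = 1.631583… → 1.63

1.63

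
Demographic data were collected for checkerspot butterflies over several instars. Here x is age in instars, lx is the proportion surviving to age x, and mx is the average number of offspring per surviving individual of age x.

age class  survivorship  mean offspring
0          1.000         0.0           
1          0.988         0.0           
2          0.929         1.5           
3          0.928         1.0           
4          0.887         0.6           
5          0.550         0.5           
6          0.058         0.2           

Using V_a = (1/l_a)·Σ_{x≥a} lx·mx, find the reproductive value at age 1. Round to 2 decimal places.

3.18

lx·mx for x ≥ 1: 0, 1.3935, 0.928, 0.5322, 0.275, 0.0116 → sum = 3.1403
V_1 = 3.1403 / l_1 = 3.1403 / 0.988 = 3.178441… → 3.18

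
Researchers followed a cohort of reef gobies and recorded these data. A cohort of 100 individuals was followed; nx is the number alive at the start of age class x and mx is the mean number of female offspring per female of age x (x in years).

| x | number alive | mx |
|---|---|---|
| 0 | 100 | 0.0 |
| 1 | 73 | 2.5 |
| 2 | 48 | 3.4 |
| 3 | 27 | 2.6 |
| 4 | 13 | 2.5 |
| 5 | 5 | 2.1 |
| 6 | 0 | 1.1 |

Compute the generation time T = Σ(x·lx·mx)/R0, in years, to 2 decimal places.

1.97

lx = nx/n0 = nx/100: 1, 0.73, 0.48, 0.27, 0.13, 0.05, 0
lx·mx: 0, 1.825, 1.632, 0.702, 0.325, 0.105, 0 → R0 = 4.589
x·lx·mx: 0, 1.825, 3.264, 2.106, 1.3, 0.525, 0 → Σ = 9.02
T = 9.02 / 4.589 = 1.96557… → 1.97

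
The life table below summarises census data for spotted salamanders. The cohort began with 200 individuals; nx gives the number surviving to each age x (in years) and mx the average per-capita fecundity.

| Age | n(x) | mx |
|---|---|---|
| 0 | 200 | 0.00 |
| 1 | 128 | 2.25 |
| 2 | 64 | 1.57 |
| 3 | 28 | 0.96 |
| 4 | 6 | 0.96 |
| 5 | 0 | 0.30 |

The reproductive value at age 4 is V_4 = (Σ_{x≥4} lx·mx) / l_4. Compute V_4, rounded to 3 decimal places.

lx = nx/n0 = nx/200: 1, 0.64, 0.32, 0.14, 0.03, 0
lx·mx for x ≥ 4: 0.0288, 0 → sum = 0.0288
V_4 = 0.0288 / l_4 = 0.0288 / 0.03 = 0.96 → 0.960

0.960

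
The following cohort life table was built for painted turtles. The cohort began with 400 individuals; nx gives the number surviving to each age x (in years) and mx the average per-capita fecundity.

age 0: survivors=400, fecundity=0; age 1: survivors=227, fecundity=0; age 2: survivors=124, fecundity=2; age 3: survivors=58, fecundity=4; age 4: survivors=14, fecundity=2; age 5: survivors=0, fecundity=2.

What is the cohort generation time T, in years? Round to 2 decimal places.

lx = nx/n0 = nx/400: 1, 0.5675, 0.31, 0.145, 0.035, 0
lx·mx: 0, 0, 0.62, 0.58, 0.07, 0 → R0 = 1.27
x·lx·mx: 0, 0, 1.24, 1.74, 0.28, 0 → Σ = 3.26
T = 3.26 / 1.27 = 2.566929… → 2.57

2.57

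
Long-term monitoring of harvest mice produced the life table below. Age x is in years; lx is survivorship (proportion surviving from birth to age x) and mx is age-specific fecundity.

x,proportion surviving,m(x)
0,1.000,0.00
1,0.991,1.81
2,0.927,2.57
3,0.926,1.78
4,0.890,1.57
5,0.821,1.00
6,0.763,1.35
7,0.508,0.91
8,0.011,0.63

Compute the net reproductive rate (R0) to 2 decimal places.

lx·mx by age: 0, 1.79371, 2.38239, 1.64828, 1.3973, 0.821, 1.03005, 0.46228, 0.00693
R0 = Σ lx·mx = 9.54194 → 9.54

9.54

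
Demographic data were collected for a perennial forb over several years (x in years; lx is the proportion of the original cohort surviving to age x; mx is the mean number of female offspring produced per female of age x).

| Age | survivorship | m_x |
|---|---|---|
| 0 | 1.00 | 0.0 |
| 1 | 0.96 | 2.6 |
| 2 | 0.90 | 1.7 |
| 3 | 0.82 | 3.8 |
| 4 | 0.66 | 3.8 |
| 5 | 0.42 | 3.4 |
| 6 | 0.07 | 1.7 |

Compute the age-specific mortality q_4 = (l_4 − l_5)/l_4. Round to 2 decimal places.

q_4 = (l_4 − l_5) / l_4 = (0.66 − 0.42) / 0.66
     = 0.24 / 0.66 = 0.363636… → 0.36

0.36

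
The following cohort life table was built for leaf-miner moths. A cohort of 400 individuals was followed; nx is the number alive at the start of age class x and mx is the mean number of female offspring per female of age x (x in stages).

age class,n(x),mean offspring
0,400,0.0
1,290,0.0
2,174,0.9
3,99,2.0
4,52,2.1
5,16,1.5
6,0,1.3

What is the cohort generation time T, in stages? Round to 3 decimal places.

lx = nx/n0 = nx/400: 1, 0.725, 0.435, 0.2475, 0.13, 0.04, 0
lx·mx: 0, 0, 0.3915, 0.495, 0.273, 0.06, 0 → R0 = 1.2195
x·lx·mx: 0, 0, 0.783, 1.485, 1.092, 0.3, 0 → Σ = 3.66
T = 3.66 / 1.2195 = 3.00123… → 3.001

3.001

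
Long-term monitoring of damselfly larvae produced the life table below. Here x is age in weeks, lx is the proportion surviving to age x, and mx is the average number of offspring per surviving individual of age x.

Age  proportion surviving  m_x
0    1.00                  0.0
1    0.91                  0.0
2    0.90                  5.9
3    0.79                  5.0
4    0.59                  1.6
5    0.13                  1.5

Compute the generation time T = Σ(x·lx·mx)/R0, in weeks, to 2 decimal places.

2.62

lx·mx: 0, 0, 5.31, 3.95, 0.944, 0.195 → R0 = 10.399
x·lx·mx: 0, 0, 10.62, 11.85, 3.776, 0.975 → Σ = 27.221
T = 27.221 / 10.399 = 2.617656… → 2.62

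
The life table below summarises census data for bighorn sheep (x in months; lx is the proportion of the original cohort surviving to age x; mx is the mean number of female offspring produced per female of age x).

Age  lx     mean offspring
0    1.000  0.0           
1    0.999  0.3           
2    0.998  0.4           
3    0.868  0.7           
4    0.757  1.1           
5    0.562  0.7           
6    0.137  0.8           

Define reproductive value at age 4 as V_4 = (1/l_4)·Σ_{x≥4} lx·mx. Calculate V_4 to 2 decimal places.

1.76

lx·mx for x ≥ 4: 0.8327, 0.3934, 0.1096 → sum = 1.3357
V_4 = 1.3357 / l_4 = 1.3357 / 0.757 = 1.764465… → 1.76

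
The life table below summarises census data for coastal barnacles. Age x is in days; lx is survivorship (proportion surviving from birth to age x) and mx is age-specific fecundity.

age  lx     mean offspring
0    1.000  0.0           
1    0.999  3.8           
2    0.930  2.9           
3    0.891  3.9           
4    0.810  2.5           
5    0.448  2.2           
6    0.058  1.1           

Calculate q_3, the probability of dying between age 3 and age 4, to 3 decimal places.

q_3 = (l_3 − l_4) / l_3 = (0.891 − 0.81) / 0.891
     = 0.081 / 0.891 = 0.090909… → 0.091

0.091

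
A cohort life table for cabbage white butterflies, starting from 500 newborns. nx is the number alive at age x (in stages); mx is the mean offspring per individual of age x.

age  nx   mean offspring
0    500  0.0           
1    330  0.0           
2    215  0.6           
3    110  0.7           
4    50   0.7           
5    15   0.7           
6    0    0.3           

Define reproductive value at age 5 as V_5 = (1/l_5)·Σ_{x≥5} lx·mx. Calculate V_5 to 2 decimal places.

lx = nx/n0 = nx/500: 1, 0.66, 0.43, 0.22, 0.1, 0.03, 0
lx·mx for x ≥ 5: 0.021, 0 → sum = 0.021
V_5 = 0.021 / l_5 = 0.021 / 0.03 = 0.7 → 0.70

0.70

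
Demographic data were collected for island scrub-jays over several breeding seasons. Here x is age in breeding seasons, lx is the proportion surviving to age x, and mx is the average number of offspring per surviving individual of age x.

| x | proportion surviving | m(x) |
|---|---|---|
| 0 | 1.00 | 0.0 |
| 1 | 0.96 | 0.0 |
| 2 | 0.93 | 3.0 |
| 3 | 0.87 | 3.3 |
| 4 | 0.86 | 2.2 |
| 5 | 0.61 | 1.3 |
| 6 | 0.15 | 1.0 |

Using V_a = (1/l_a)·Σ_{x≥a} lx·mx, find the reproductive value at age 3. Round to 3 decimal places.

6.559

lx·mx for x ≥ 3: 2.871, 1.892, 0.793, 0.15 → sum = 5.706
V_3 = 5.706 / l_3 = 5.706 / 0.87 = 6.558621… → 6.559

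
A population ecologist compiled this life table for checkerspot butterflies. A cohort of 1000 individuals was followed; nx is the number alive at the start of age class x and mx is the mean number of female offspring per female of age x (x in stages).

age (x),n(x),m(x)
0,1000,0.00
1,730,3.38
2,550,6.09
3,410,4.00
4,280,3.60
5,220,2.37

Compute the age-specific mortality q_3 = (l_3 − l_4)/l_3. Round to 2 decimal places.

0.32

lx = nx/n0 = nx/1000: 1, 0.73, 0.55, 0.41, 0.28, 0.22
q_3 = (l_3 − l_4) / l_3 = (0.41 − 0.28) / 0.41
     = 0.13 / 0.41 = 0.317073… → 0.32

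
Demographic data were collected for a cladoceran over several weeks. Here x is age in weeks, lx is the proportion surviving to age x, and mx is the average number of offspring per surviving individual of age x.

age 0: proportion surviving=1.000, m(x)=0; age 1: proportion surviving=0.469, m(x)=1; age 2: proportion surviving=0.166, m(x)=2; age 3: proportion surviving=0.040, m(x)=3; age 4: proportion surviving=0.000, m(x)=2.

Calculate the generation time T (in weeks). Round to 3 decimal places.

1.621

lx·mx: 0, 0.469, 0.332, 0.12, 0 → R0 = 0.921
x·lx·mx: 0, 0.469, 0.664, 0.36, 0 → Σ = 1.493
T = 1.493 / 0.921 = 1.621064… → 1.621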